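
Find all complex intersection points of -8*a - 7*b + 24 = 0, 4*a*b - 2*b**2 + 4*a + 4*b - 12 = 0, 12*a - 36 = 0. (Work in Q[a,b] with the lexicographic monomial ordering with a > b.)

{(3, 0)}

Compute a lex Gröbner basis by Buchberger's algorithm.
f_1 = -8*a - 7*b + 24, LT = a.
f_2 = 4*a*b + 4*a - 2*b**2 + 4*b - 12, LT = a*b.
f_3 = 12*a - 36, LT = a.

S(f_1,f_2): lcm = a*b. S = -a + 11/8*b**2 - 4*b + 3.
  leading term a: subtract (1/8)·f_1 from -a + 11/8*b**2 - 4*b + 3 → 11/8*b**2 - 25/8*b
  leading term b**2: no divisor's leading term divides it; move 11/8*b**2 to the remainder.
  leading term b: no divisor's leading term divides it; move -25/8*b to the remainder.
  remainder 11/8*b**2 - 25/8*b ≠ 0; add h_4 = 11/8*b**2 - 25/8*b to the basis.

S(f_1,f_3): lcm = a. S = 7/8*b.
  leading term b: no divisor's leading term divides it; move 7/8*b to the remainder.
  remainder 7/8*b ≠ 0; add h_5 = 7/8*b to the basis.

S(f_2,f_3): lcm = a*b. S = a - 1/2*b**2 + 4*b - 3.
  leading term a: subtract (-1/8)·f_1 from a - 1/2*b**2 + 4*b - 3 → -1/2*b**2 + 25/8*b
  leading term b**2: subtract (-4/11)·h_4 from -1/2*b**2 + 25/8*b → 175/88*b
  leading term b: subtract (25/11)·h_5 from 175/88*b → 0
  remainder 0.

S(f_1,h_4): leading monomials are coprime, so the S-polynomial reduces to 0 (Buchberger's first criterion).
S(f_2,h_4): lcm = a*b**2. S = 36/11*a*b - 1/2*b**3 + b**2 - 3*b.
  leading term a*b: subtract (-9/22*b)·f_1 from 36/11*a*b - 1/2*b**3 + b**2 - 3*b → -1/2*b**3 - 41/22*b**2 + 75/11*b
  leading term b**3: subtract (-4/11*b)·h_4 from -1/2*b**3 - 41/22*b**2 + 75/11*b → -3*b**2 + 75/11*b
  leading term b**2: subtract (-24/11)·h_4 from -3*b**2 + 75/11*b → 0
  remainder 0.

S(f_3,h_4): leading monomials are coprime, so the S-polynomial reduces to 0 (Buchberger's first criterion).
S(f_1,h_5): leading monomials are coprime, so the S-polynomial reduces to 0 (Buchberger's first criterion).
S(f_2,h_5): lcm = a*b. S = a - 1/2*b**2 + b - 3.
  leading term a: subtract (-1/8)·f_1 from a - 1/2*b**2 + b - 3 → -1/2*b**2 + 1/8*b
  leading term b**2: subtract (-4/11)·h_4 from -1/2*b**2 + 1/8*b → -89/88*b
  leading term b: subtract (-89/77)·h_5 from -89/88*b → 0
  remainder 0.

S(f_3,h_5): leading monomials are coprime, so the S-polynomial reduces to 0 (Buchberger's first criterion).
S(h_4,h_5): lcm = b**2. S = -25/11*b.
  leading term b: subtract (-200/77)·h_5 from -25/11*b → 0
  remainder 0.

Every S-polynomial of the final basis reduces to 0, so we have a Gröbner basis.
Inter-reduce: drop elements whose leading term is divisible by another's, tail-reduce, and make monic.
Reduced Gröbner basis: {a - 3, b}.

A lex Gröbner basis eliminates variables successively. Here b depends only on b, with roots {0}; lifting each root through the earlier basis elements recovers the full solutions.
  b = 0: the earlier basis element becomes a - 3 = 0, giving a = 3 — point (3, 0).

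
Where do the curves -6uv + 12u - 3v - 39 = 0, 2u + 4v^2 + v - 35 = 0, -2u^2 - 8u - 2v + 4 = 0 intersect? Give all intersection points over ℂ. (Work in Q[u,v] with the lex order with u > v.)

{(1, -3)}

Compute a lex Gröbner basis by Buchberger's algorithm.
f_1 = -6uv + 12u - 3v - 39, LT = uv.
f_2 = 2u + 4v^2 + v - 35, LT = u.
f_3 = -2u^2 - 8u - 2v + 4, LT = u^2.

S(f_1,f_2): lcm = uv. S = -2u - 2v^3 - 1/2v^2 + 18v + 13/2.
  leading term u: subtract (-1)·f_2 from -2u - 2v^3 - 1/2v^2 + 18v + 13/2 → -2v^3 + 7/2v^2 + 19v - 57/2
  leading term v^3: no divisor's leading term divides it; move -2v^3 to the remainder.
  leading term v^2: no divisor's leading term divides it; move 7/2v^2 to the remainder.
  leading term v: no divisor's leading term divides it; move 19v to the remainder.
  leading term 1: no divisor's leading term divides it; move -57/2 to the remainder.
  remainder -2v^3 + 7/2v^2 + 19v - 57/2 ≠ 0; add h_4 = -2v^3 + 7/2v^2 + 19v - 57/2 to the basis.

S(f_1,f_3): lcm = u^2v. S = -2u^2 - 7/2uv + 13/2u - v^2 + 2v.
  leading term u^2: subtract (-u)·f_2 from -2u^2 - 7/2uv + 13/2u - v^2 + 2v → 4uv^2 - 5/2uv - 57/2u - v^2 + 2v
  leading term uv^2: subtract (-2/3v)·f_1 from 4uv^2 - 5/2uv - 57/2u - v^2 + 2v → 11/2uv - 57/2u - 3v^2 - 24v
  leading term uv: subtract (-11/12)·f_1 from 11/2uv - 57/2u - 3v^2 - 24v → -35/2u - 3v^2 - 107/4v - 143/4
  leading term u: subtract (-35/4)·f_2 from -35/2u - 3v^2 - 107/4v - 143/4 → 32v^2 - 18v - 342
  leading term v^2: no divisor's leading term divides it; move 32v^2 to the remainder.
  leading term v: no divisor's leading term divides it; move -18v to the remainder.
  leading term 1: no divisor's leading term divides it; move -342 to the remainder.
  remainder 32v^2 - 18v - 342 ≠ 0; add h_5 = 32v^2 - 18v - 342 to the basis.

S(f_2,f_3): lcm = u^2. S = 2uv^2 + 1/2uv - 43/2u - v + 2.
  leading term uv^2: subtract (-1/3v)·f_1 from 2uv^2 + 1/2uv - 43/2u - v + 2 → 9/2uv - 43/2u - v^2 - 14v + 2
  leading term uv: subtract (-3/4)·f_1 from 9/2uv - 43/2u - v^2 - 14v + 2 → -25/2u - v^2 - 65/4v - 109/4
  leading term u: subtract (-25/4)·f_2 from -25/2u - v^2 - 65/4v - 109/4 → 24v^2 - 10v - 246
  leading term v^2: subtract (3/4)·h_5 from 24v^2 - 10v - 246 → 7/2v + 21/2
  leading term v: no divisor's leading term divides it; move 7/2v to the remainder.
  leading term 1: no divisor's leading term divides it; move 21/2 to the remainder.
  remainder 7/2v + 21/2 ≠ 0; add h_6 = 7/2v + 21/2 to the basis.

The other S-polynomials (S(f_1,h_4), S(f_2,h_4), S(f_3,h_4), S(f_1,h_5), S(f_2,h_5), S(f_3,h_5), S(h_4,h_5), S(f_1,h_6), S(f_2,h_6), S(f_3,h_6), S(h_4,h_6), S(h_5,h_6)) all reduce to 0 modulo the current basis, so we have a Gröbner basis.
Inter-reduce: drop elements whose leading term is divisible by another's, tail-reduce, and make monic.
Reduced Gröbner basis: {u - 1, v + 3}.

A lex Gröbner basis eliminates variables successively. Here v + 3 depends only on v, with roots {-3}; lifting each root through the earlier basis elements recovers the full solutions.
  v = -3: the earlier basis element becomes u - 1 = 0, giving u = 1 — point (1, -3).
Substituting each solution back into the original system confirms all equations vanish.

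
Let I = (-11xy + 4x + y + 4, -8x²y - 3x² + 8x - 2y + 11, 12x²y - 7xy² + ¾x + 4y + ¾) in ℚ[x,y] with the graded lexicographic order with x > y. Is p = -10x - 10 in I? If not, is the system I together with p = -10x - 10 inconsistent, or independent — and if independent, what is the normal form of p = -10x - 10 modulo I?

First compute the reduced Gröbner basis of I by Buchberger's algorithm.
f_1 = -11xy + 4x + y + 4, LT = xy.
f_2 = -8x²y - 3x² + 8x - 2y + 11, LT = x²y.
f_3 = 12x²y - 7xy² + ¾x + 4y + ¾, LT = x²y.

S(f_1,f_2): lcm = x²y. S = -65/88x² - 1/11xy + 7/11x - ¼y + 11/8.
  leading term x²: no divisor's leading term divides it; move -65/88x² to the remainder.
  leading term xy: subtract (1/121)·f_1 from -1/11xy + 7/11x - ¼y + 11/8 → 73/121x - 125/484y + 1299/968
  leading term x: no divisor's leading term divides it; move 73/121x to the remainder.
  leading term y: no divisor's leading term divides it; move -125/484y to the remainder.
  leading term 1: no divisor's leading term divides it; move 1299/968 to the remainder.
  remainder -65/88x² + 73/121x - 125/484y + 1299/968 ≠ 0; add h_4 = -65/88x² + 73/121x - 125/484y + 1299/968 to the basis.

S(f_1,f_3): lcm = x²y. S = 7/12xy² - 4/11x² - 1/11xy - 75/176x - ⅓y - 1/16.
  leading term xy²: subtract (-7/132y)·f_1 from 7/12xy² - 4/11x² - 1/11xy - 75/176x - ⅓y - 1/16 → -4/11x² + 4/33xy + 7/132y² - 75/176x - 4/33y - 1/16
  leading term x²: subtract (32/65)·h_4 from -4/11x² + 4/33xy + 7/132y² - 75/176x - 4/33y - 1/16 → 4/33xy + 7/132y² - 91001/125840x + 28/4719y - 91001/125840
  leading term xy: subtract (-4/363)·f_1 from 4/33xy + 7/132y² - 91001/125840x + 28/4719y - 91001/125840 → 7/132y² - 256363/377520x + 80/4719y - 256363/377520
  leading term y²: no divisor's leading term divides it; move 7/132y² to the remainder.
  leading term x: no divisor's leading term divides it; move -256363/377520x to the remainder.
  leading term y: no divisor's leading term divides it; move 80/4719y to the remainder.
  leading term 1: no divisor's leading term divides it; move -256363/377520 to the remainder.
  remainder 7/132y² - 256363/377520x + 80/4719y - 256363/377520 ≠ 0; add h_5 = 7/132y² - 256363/377520x + 80/4719y - 256363/377520 to the basis.

S(f_1,h_4): lcm = x²y. S = -4/11x² + 519/715xy - 50/143y² - 4/11x + 1299/715y.
  leading term x²: subtract (32/65)·h_4 from -4/11x² + 519/715xy - 50/143y² - 4/11x + 1299/715y → 519/715xy - 50/143y² - 5196/7865x + 15289/7865y - 5196/7865
  leading term xy: subtract (-519/7865)·f_1 from 519/715xy - 50/143y² - 5196/7865x + 15289/7865y - 5196/7865 → -50/143y² - 48/121x + 1216/605y - 48/121
  leading term y²: subtract (-600/91)·h_5 from -50/143y² - 48/121x + 1216/605y - 48/121 → -126853/26026x + 138048/65065y - 126853/26026
  leading term x: no divisor's leading term divides it; move -126853/26026x to the remainder.
  leading term y: no divisor's leading term divides it; move 138048/65065y to the remainder.
  leading term 1: no divisor's leading term divides it; move -126853/26026 to the remainder.
  remainder -126853/26026x + 138048/65065y - 126853/26026 ≠ 0; add h_6 = -126853/26026x + 138048/65065y - 126853/26026 to the basis.

S(f_1,h_5): lcm = xy². S = 256363/20020x² - 684/1001xy - 1/11y² + 256363/20020x - 4/11y.
  leading term x²: subtract (-512726/29575)·h_4 from 256363/20020x² - 684/1001xy - 1/11y² + 256363/20020x - 4/11y → -684/1001xy - 1/11y² + 333015537/14314300x - 1385919/286286y + 333015537/14314300
  leading term xy: subtract (684/11011)·f_1 from -684/1001xy - 1/11y² + 333015537/14314300x - 1385919/286286y + 333015537/14314300 → -1/11y² + 329458737/14314300x - 200529/40898y + 329458737/14314300
  leading term y²: subtract (-12/7)·h_5 from -1/11y² + 329458737/14314300x - 200529/40898y + 329458737/14314300 → 14217961/650650x - 126853/26026y + 14217961/650650
  leading term x: subtract (-14217961/3171325)·h_6 from 14217961/650650x - 126853/26026y + 14217961/650650 → 13385046917/2885905750y
  leading term y: no divisor's leading term divides it; move 13385046917/2885905750y to the remainder.
  remainder 13385046917/2885905750y ≠ 0; add h_7 = 13385046917/2885905750y to the basis.

The other S-polynomials (S(f_2,f_3), S(f_2,h_4), S(f_3,h_4), S(f_2,h_5), S(f_3,h_5), S(h_4,h_5), S(f_1,h_6), S(f_2,h_6), S(f_3,h_6), S(h_4,h_6), S(h_5,h_6), S(f_1,h_7), S(f_2,h_7), S(f_3,h_7), S(h_4,h_7), S(h_5,h_7), S(h_6,h_7)) all reduce to 0 modulo the current basis, so we have a Gröbner basis.
Inter-reduce: drop elements whose leading term is divisible by another's, tail-reduce, and make monic.
Reduced Gröbner basis: {x + 1, y}.
Label its elements g_1 = x + 1, g_2 = y.

Reduce p = -10x - 10 modulo G:
  leading term x: subtract (-10)·g_1 from -10x - 10 → 0
  normal form = 0.
Since the normal form is 0, p ∈ I.

-10x - 10 lies in I (it reduces to 0).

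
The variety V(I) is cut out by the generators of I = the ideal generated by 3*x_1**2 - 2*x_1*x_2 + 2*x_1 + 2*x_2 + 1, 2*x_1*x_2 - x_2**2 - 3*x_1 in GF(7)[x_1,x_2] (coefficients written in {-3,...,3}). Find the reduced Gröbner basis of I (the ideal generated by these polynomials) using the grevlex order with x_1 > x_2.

G = {x_2**3 + x_2**2 - 3*x_1 + x_2 - 1, x_1**2 + 2*x_2**2 + 2*x_1 + 3*x_2 - 2, x_1*x_2 + 3*x_2**2 + 2*x_1}

Buchberger's algorithm terminates because the ascending chain of leading-term ideals stabilizes.

f_1 = 3*x_1**2 - 2*x_1*x_2 + 2*x_1 + 2*x_2 + 1, LT = x_1**2.
f_2 = 2*x_1*x_2 - x_2**2 - 3*x_1, LT = x_1*x_2.

S(f_1,f_2): lcm = x_1**2*x_2. S = x_1*x_2**2 - 2*x_1**2 + 3*x_1*x_2 + 3*x_2**2 - 2*x_2.
  reduce S modulo (f_1, f_2):
  remainder -3*x_2**3 - 3*x_2**2 + 2*x_1 - 3*x_2 + 3 ≠ 0; add g_3 = -3*x_2**3 - 3*x_2**2 + 2*x_1 - 3*x_2 + 3 to the basis.

The other S-polynomials (S(f_1,g_3), S(f_2,g_3)) all reduce to 0 modulo the current basis, so we have a Gröbner basis.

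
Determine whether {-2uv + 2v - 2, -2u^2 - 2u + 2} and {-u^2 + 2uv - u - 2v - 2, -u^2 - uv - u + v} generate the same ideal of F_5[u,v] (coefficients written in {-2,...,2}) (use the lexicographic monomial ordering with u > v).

Yes, the ideals are equal.

Two ideals are equal iff their reduced Gröbner bases coincide (the reduced basis is unique for a fixed ordering).
Buchberger on the first generating set:
f_1 = -2uv + 2v - 2, LT = uv.
f_2 = -2u^2 - 2u + 2, LT = u^2.

S(f_1,f_2): lcm = u^2v. S = -2uv + u + v.
  leading term uv: subtract (1)·f_1 from -2uv + u + v → u - v + 2
  leading term u: no divisor's leading term divides it; move u to the remainder.
  leading term v: no divisor's leading term divides it; move -v to the remainder.
  leading term 1: no divisor's leading term divides it; move 2 to the remainder.
  remainder u - v + 2 ≠ 0; add g_3 = u - v + 2 to the basis.

S(f_1,g_3): lcm = uv. S = v^2 + 2v + 1.
  leading term v^2: no divisor's leading term divides it; move v^2 to the remainder.
  leading term v: no divisor's leading term divides it; move 2v to the remainder.
  leading term 1: no divisor's leading term divides it; move 1 to the remainder.
  remainder v^2 + 2v + 1 ≠ 0; add g_4 = v^2 + 2v + 1 to the basis.

The other S-polynomials (S(f_2,g_3), S(f_1,g_4), S(f_2,g_4), S(g_3,g_4)) all reduce to 0 modulo the current basis, so we have a Gröbner basis.
Inter-reduce: drop elements whose leading term is divisible by another's, tail-reduce, and make monic.
Reduced Gröbner basis: {u - v + 2, v^2 + 2v + 1}.

Buchberger on the second generating set:
h_1 = -u^2 + 2uv - u - 2v - 2, LT = u^2.
h_2 = -u^2 - uv - u + v, LT = u^2.

S(h_1,h_2): lcm = u^2. S = 2uv - 2v + 2.
  leading term uv: no divisor's leading term divides it; move 2uv to the remainder.
  leading term v: no divisor's leading term divides it; move -2v to the remainder.
  leading term 1: no divisor's leading term divides it; move 2 to the remainder.
  remainder 2uv - 2v + 2 ≠ 0; add k_3 = 2uv - 2v + 2 to the basis.

S(h_1,k_3): lcm = u^2v. S = -2uv^2 + 2uv - u + 2v^2 + 2v.
  leading term uv^2: subtract (-v)·k_3 from -2uv^2 + 2uv - u + 2v^2 + 2v → 2uv - u - v
  leading term uv: subtract (1)·k_3 from 2uv - u - v → -u + v - 2
  leading term u: no divisor's leading term divides it; move -u to the remainder.
  leading term v: no divisor's leading term divides it; move v to the remainder.
  leading term 1: no divisor's leading term divides it; move -2 to the remainder.
  remainder -u + v - 2 ≠ 0; add k_4 = -u + v - 2 to the basis.

S(k_3,k_4): lcm = uv. S = v^2 + 2v + 1.
  leading term v^2: no divisor's leading term divides it; move v^2 to the remainder.
  leading term v: no divisor's leading term divides it; move 2v to the remainder.
  leading term 1: no divisor's leading term divides it; move 1 to the remainder.
  remainder v^2 + 2v + 1 ≠ 0; add k_5 = v^2 + 2v + 1 to the basis.

The other S-polynomials (S(h_2,k_3), S(h_1,k_4), S(h_2,k_4), S(h_1,k_5), S(h_2,k_5), S(k_3,k_5), S(k_4,k_5)) all reduce to 0 modulo the current basis, so we have a Gröbner basis.
Inter-reduce: drop elements whose leading term is divisible by another's, tail-reduce, and make monic.
Reduced Gröbner basis: {u - v + 2, v^2 + 2v + 1}.

Same reduced basis, so the two generating sets span the same ideal.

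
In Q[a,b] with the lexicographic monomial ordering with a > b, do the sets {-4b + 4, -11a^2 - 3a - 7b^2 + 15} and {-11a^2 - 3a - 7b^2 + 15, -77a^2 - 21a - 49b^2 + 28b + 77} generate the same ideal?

Yes, the ideals are equal.

Two ideals are equal iff their reduced Gröbner bases coincide (the reduced basis is unique for a fixed ordering).
Buchberger on the first generating set:
f_1 = -4b + 4, LT = b.
f_2 = -11a^2 - 3a - 7b^2 + 15, LT = a^2.

The S-polynomials (S(f_1,f_2)) all reduce to 0 modulo the current basis, so we have a Gröbner basis.
Inter-reduce: drop elements whose leading term is divisible by another's, tail-reduce, and make monic.
Reduced Gröbner basis: {a^2 + 3/11a - 8/11, b - 1}.

Buchberger on the second generating set:
h_1 = -11a^2 - 3a - 7b^2 + 15, LT = a^2.
h_2 = -77a^2 - 21a - 49b^2 + 28b + 77, LT = a^2.

S(h_1,h_2): lcm = a^2. S = 4/11b - 4/11.
  reduce S modulo (h_1, h_2):
  remainder 4/11b - 4/11 ≠ 0; add k_3 = 4/11b - 4/11 to the basis.

The other S-polynomials (S(h_1,k_3), S(h_2,k_3)) all reduce to 0 modulo the current basis, so we have a Gröbner basis.
Inter-reduce: drop elements whose leading term is divisible by another's, tail-reduce, and make monic.
Reduced Gröbner basis: {a^2 + 3/11a - 8/11, b - 1}.

The two bases agree; hence the ideals are identical.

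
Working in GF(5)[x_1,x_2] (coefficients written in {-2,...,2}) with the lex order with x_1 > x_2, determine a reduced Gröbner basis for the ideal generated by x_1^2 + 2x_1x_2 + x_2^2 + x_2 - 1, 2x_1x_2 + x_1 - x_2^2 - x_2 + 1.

f_1 = x_1^2 + 2x_1x_2 + x_2^2 + x_2 - 1, LT = x_1^2.
f_2 = 2x_1x_2 + x_1 - x_2^2 - x_2 + 1, LT = x_1x_2.

S(f_1,f_2): lcm = x_1^2x_2. S = 2x_1^2 - 2x_1x_2 + 2x_1 + x_2^3 + x_2^2 - x_2.
  leading term x_1^2: subtract (2)·f_1 from 2x_1^2 - 2x_1x_2 + 2x_1 + x_2^3 + x_2^2 - x_2 → -x_1x_2 + 2x_1 + x_2^3 - x_2^2 + 2x_2 + 2
  leading term x_1x_2: subtract (2)·f_2 from -x_1x_2 + 2x_1 + x_2^3 - x_2^2 + 2x_2 + 2 → x_2^3 + x_2^2 - x_2
  leading term x_2^3: no divisor's leading term divides it; move x_2^3 to the remainder.
  leading term x_2^2: no divisor's leading term divides it; move x_2^2 to the remainder.
  leading term x_2: no divisor's leading term divides it; move -x_2 to the remainder.
  remainder x_2^3 + x_2^2 - x_2 ≠ 0; add g_3 = x_2^3 + x_2^2 - x_2 to the basis.

S(f_1,g_3): leading monomials are coprime, so the S-polynomial reduces to 0 (Buchberger's first criterion).
S(f_2,g_3): lcm = x_1x_2^3. S = 2x_1x_2^2 + x_1x_2 + 2x_2^4 + 2x_2^3 - 2x_2^2.
  leading term x_1x_2^2: subtract (x_2)·f_2 from 2x_1x_2^2 + x_1x_2 + 2x_2^4 + 2x_2^3 - 2x_2^2 → 2x_2^4 - 2x_2^3 - x_2^2 - x_2
  leading term x_2^4: subtract (2x_2)·g_3 from 2x_2^4 - 2x_2^3 - x_2^2 - x_2 → x_2^3 + x_2^2 - x_2
  leading term x_2^3: subtract (1)·g_3 from x_2^3 + x_2^2 - x_2 → 0
  remainder 0.

Every S-polynomial of the final basis reduces to 0, so we have a Gröbner basis.

G = {x_1^2 - x_1 + 2x_2^2 + 2x_2 - 2, x_1x_2 - 2x_1 + 2x_2^2 + 2x_2 - 2, x_2^3 + x_2^2 - x_2}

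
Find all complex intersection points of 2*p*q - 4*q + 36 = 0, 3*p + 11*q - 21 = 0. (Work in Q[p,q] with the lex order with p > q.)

{(13, -18/11), (-4, 3)}

Compute a lex Gröbner basis by Buchberger's algorithm.
f_1 = 2*p*q - 4*q + 36, LT = p*q.
f_2 = 3*p + 11*q - 21, LT = p.

S(f_1,f_2): lcm = p*q. S = -11/3*q**2 + 5*q + 18.
  leading term q**2: no divisor's leading term divides it; move -11/3*q**2 to the remainder.
  leading term q: no divisor's leading term divides it; move 5*q to the remainder.
  leading term 1: no divisor's leading term divides it; move 18 to the remainder.
  remainder -11/3*q**2 + 5*q + 18 ≠ 0; add h_3 = -11/3*q**2 + 5*q + 18 to the basis.

The other S-polynomials (S(f_1,h_3), S(f_2,h_3)) all reduce to 0 modulo the current basis, so we have a Gröbner basis.
Inter-reduce: drop elements whose leading term is divisible by another's, tail-reduce, and make monic.
Reduced Gröbner basis: {p + 11/3*q - 7, q**2 - 15/11*q - 54/11}.

The lex basis is triangular: the last element involves only q. Solving q**2 - 15/11*q - 54/11 = 0 gives q ∈ {-18/11, 3}; substituting each value into the earlier elements determines the remaining variables.
  q = -18/11: the earlier basis element becomes p - 13 = 0, giving p = 13 — point (13, -18/11).
  q = 3: the earlier basis element becomes p + 4 = 0, giving p = -4 — point (-4, 3).
A lex Gröbner basis triangularizes the system, enabling back-substitution.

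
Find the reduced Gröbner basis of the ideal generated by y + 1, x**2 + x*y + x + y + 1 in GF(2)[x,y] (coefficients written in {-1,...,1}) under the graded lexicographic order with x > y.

f_1 = y + 1, LT = y.
f_2 = x**2 + x*y + x + y + 1, LT = x**2.

S(f_1,f_2): leading monomials are coprime, so the S-polynomial reduces to 0 (Buchberger's first criterion).
Every S-polynomial of the final basis reduces to 0, so we have a Gröbner basis.

G = {x**2, y + 1}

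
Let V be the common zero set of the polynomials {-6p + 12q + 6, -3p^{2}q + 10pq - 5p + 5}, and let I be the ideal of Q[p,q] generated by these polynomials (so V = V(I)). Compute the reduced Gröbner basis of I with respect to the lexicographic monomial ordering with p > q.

This is the nonlinear analogue of row-reducing a linear system.

f_1 = -6p + 12q + 6, LT = p.
f_2 = -3p^{2}q + 10pq - 5p + 5, LT = p^{2}q.

S(f_1,f_2): lcm = p^{2}q. S = -2pq^{2} + \tfrac{7}{3}pq - \tfrac{5}{3}p + \tfrac{5}{3}.
  leading term pq^{2}: subtract (\tfrac{1}{3}q^{2})·f_1 from -2pq^{2} + \tfrac{7}{3}pq - \tfrac{5}{3}p + \tfrac{5}{3} → \tfrac{7}{3}pq - \tfrac{5}{3}p - 4q^{3} - 2q^{2} + \tfrac{5}{3}
  leading term pq: subtract (-\tfrac{7}{18}q)·f_1 from \tfrac{7}{3}pq - \tfrac{5}{3}p - 4q^{3} - 2q^{2} + \tfrac{5}{3} → -\tfrac{5}{3}p - 4q^{3} + \tfrac{8}{3}q^{2} + \tfrac{7}{3}q + \tfrac{5}{3}
  leading term p: subtract (\tfrac{5}{18})·f_1 from -\tfrac{5}{3}p - 4q^{3} + \tfrac{8}{3}q^{2} + \tfrac{7}{3}q + \tfrac{5}{3} → -4q^{3} + \tfrac{8}{3}q^{2} - q
  leading term q^{3}: no divisor's leading term divides it; move -4q^{3} to the remainder.
  leading term q^{2}: no divisor's leading term divides it; move \tfrac{8}{3}q^{2} to the remainder.
  leading term q: no divisor's leading term divides it; move -q to the remainder.
  remainder -4q^{3} + \tfrac{8}{3}q^{2} - q ≠ 0; add g_3 = -4q^{3} + \tfrac{8}{3}q^{2} - q to the basis.

The other S-polynomials (S(f_1,g_3), S(f_2,g_3)) all reduce to 0 modulo the current basis, so we have a Gröbner basis.
Inter-reduce: drop elements whose leading term is divisible by another's, tail-reduce, and make monic.

G = {p - 2q - 1, q^{3} - \tfrac{2}{3}q^{2} + \tfrac{1}{4}q}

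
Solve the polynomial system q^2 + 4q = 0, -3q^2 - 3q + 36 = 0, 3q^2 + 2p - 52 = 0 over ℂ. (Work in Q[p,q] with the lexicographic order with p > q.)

Compute a lex Gröbner basis by Buchberger's algorithm.
f_1 = q^2 + 4q, LT = q^2.
f_2 = -3q^2 - 3q + 36, LT = q^2.
f_3 = 2p + 3q^2 - 52, LT = p.

S(f_1,f_2): lcm = q^2. S = 3q + 12.
  reduce S modulo (f_1, f_2, f_3):
  remainder 3q + 12 ≠ 0; add h_4 = 3q + 12 to the basis.

The other S-polynomials (S(f_1,f_3), S(f_2,f_3), S(f_1,h_4), S(f_2,h_4), S(f_3,h_4)) all reduce to 0 modulo the current basis, so we have a Gröbner basis.
Inter-reduce: drop elements whose leading term is divisible by another's, tail-reduce, and make monic.
Reduced Gröbner basis: {p - 2, q + 4}.

From the last basis element, q + 4 = 0, so q takes values in {-4}. Each choice, substituted upward through the basis, yields the corresponding point(s) of the solution set.
  q = -4: the earlier basis element becomes p - 2 = 0, giving p = 2 — point (2, -4).

{(2, -4)}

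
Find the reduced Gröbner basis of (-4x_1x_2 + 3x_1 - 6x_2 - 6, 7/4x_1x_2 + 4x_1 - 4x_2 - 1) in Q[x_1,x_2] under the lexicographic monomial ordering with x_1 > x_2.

The reduced Gröbner basis is the canonical form of the ideal for this ordering.

f_1 = -4x_1x_2 + 3x_1 - 6x_2 - 6, LT = x_1x_2.
f_2 = 7/4x_1x_2 + 4x_1 - 4x_2 - 1, LT = x_1x_2.

S(f_1,f_2): lcm = x_1x_2. S = -85/28x_1 + 53/14x_2 + 29/14.
  leading term x_1: no divisor's leading term divides it; move -85/28x_1 to the remainder.
  leading term x_2: no divisor's leading term divides it; move 53/14x_2 to the remainder.
  leading term 1: no divisor's leading term divides it; move 29/14 to the remainder.
  remainder -85/28x_1 + 53/14x_2 + 29/14 ≠ 0; add g_3 = -85/28x_1 + 53/14x_2 + 29/14 to the basis.

S(f_1,g_3): lcm = x_1x_2. S = -3/4x_1 + 106/85x_2^2 + 371/170x_2 + 3/2.
  leading term x_1: subtract (21/85)·g_3 from -3/4x_1 + 106/85x_2^2 + 371/170x_2 + 3/2 → 106/85x_2^2 + 106/85x_2 + 84/85
  leading term x_2^2: no divisor's leading term divides it; move 106/85x_2^2 to the remainder.
  leading term x_2: no divisor's leading term divides it; move 106/85x_2 to the remainder.
  leading term 1: no divisor's leading term divides it; move 84/85 to the remainder.
  remainder 106/85x_2^2 + 106/85x_2 + 84/85 ≠ 0; add g_4 = 106/85x_2^2 + 106/85x_2 + 84/85 to the basis.

The other S-polynomials (S(f_2,g_3), S(f_1,g_4), S(f_2,g_4), S(g_3,g_4)) all reduce to 0 modulo the current basis, so we have a Gröbner basis.
Inter-reduce: drop elements whose leading term is divisible by another's, tail-reduce, and make monic.

G = {x_1 - 106/85x_2 - 58/85, x_2^2 + x_2 + 42/53}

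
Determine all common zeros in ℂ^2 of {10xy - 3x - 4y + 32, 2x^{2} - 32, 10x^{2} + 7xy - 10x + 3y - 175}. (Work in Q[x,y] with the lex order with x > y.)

{(-4, 1)}

Compute a lex Gröbner basis by Buchberger's algorithm.
f_1 = 10xy - 3x - 4y + 32, LT = xy.
f_2 = 2x^{2} - 32, LT = x^{2}.
f_3 = 10x^{2} + 7xy - 10x + 3y - 175, LT = x^{2}.

S(f_1,f_2): lcm = x^{2}y. S = -\tfrac{3}{10}x^{2} - \tfrac{2}{5}xy + \tfrac{16}{5}x + 16y.
  leading term x^{2}: subtract (-\tfrac{3}{20})·f_2 from -\tfrac{3}{10}x^{2} - \tfrac{2}{5}xy + \tfrac{16}{5}x + 16y → -\tfrac{2}{5}xy + \tfrac{16}{5}x + 16y - \tfrac{24}{5}
  leading term xy: subtract (-\tfrac{1}{25})·f_1 from -\tfrac{2}{5}xy + \tfrac{16}{5}x + 16y - \tfrac{24}{5} → \tfrac{77}{25}x + \tfrac{396}{25}y - \tfrac{88}{25}
  leading term x: no divisor's leading term divides it; move \tfrac{77}{25}x to the remainder.
  leading term y: no divisor's leading term divides it; move \tfrac{396}{25}y to the remainder.
  leading term 1: no divisor's leading term divides it; move -\tfrac{88}{25} to the remainder.
  remainder \tfrac{77}{25}x + \tfrac{396}{25}y - \tfrac{88}{25} ≠ 0; add h_4 = \tfrac{77}{25}x + \tfrac{396}{25}y - \tfrac{88}{25} to the basis.

S(f_1,f_3): lcm = x^{2}y. S = -\tfrac{3}{10}x^{2} - \tfrac{7}{10}xy^{2} + \tfrac{3}{5}xy + \tfrac{16}{5}x - \tfrac{3}{10}y^{2} + \tfrac{35}{2}y.
  leading term x^{2}: subtract (-\tfrac{3}{20})·f_2 from -\tfrac{3}{10}x^{2} - \tfrac{7}{10}xy^{2} + \tfrac{3}{5}xy + \tfrac{16}{5}x - \tfrac{3}{10}y^{2} + \tfrac{35}{2}y → -\tfrac{7}{10}xy^{2} + \tfrac{3}{5}xy + \tfrac{16}{5}x - \tfrac{3}{10}y^{2} + \tfrac{35}{2}y - \tfrac{24}{5}
  leading term xy^{2}: subtract (-\tfrac{7}{100}y)·f_1 from -\tfrac{7}{10}xy^{2} + \tfrac{3}{5}xy + \tfrac{16}{5}x - \tfrac{3}{10}y^{2} + \tfrac{35}{2}y - \tfrac{24}{5} → \tfrac{39}{100}xy + \tfrac{16}{5}x - \tfrac{29}{50}y^{2} + \tfrac{987}{50}y - \tfrac{24}{5}
  leading term xy: subtract (\tfrac{39}{1000})·f_1 from \tfrac{39}{100}xy + \tfrac{16}{5}x - \tfrac{29}{50}y^{2} + \tfrac{987}{50}y - \tfrac{24}{5} → \tfrac{3317}{1000}x - \tfrac{29}{50}y^{2} + \tfrac{2487}{125}y - \tfrac{756}{125}
  leading term x: subtract (\tfrac{3317}{3080})·h_4 from \tfrac{3317}{1000}x - \tfrac{29}{50}y^{2} + \tfrac{2487}{125}y - \tfrac{756}{125} → -\tfrac{29}{50}y^{2} + \tfrac{993}{350}y - \tfrac{79}{35}
  leading term y^{2}: no divisor's leading term divides it; move -\tfrac{29}{50}y^{2} to the remainder.
  leading term y: no divisor's leading term divides it; move \tfrac{993}{350}y to the remainder.
  leading term 1: no divisor's leading term divides it; move -\tfrac{79}{35} to the remainder.
  remainder -\tfrac{29}{50}y^{2} + \tfrac{993}{350}y - \tfrac{79}{35} ≠ 0; add h_5 = -\tfrac{29}{50}y^{2} + \tfrac{993}{350}y - \tfrac{79}{35} to the basis.

S(f_2,f_3): lcm = x^{2}. S = -\tfrac{7}{10}xy + x - \tfrac{3}{10}y + \tfrac{3}{2}.
  leading term xy: subtract (-\tfrac{7}{100})·f_1 from -\tfrac{7}{10}xy + x - \tfrac{3}{10}y + \tfrac{3}{2} → \tfrac{79}{100}x - \tfrac{29}{50}y + \tfrac{187}{50}
  leading term x: subtract (\tfrac{79}{308})·h_4 from \tfrac{79}{100}x - \tfrac{29}{50}y + \tfrac{187}{50} → -\tfrac{65}{14}y + \tfrac{65}{14}
  leading term y: no divisor's leading term divides it; move -\tfrac{65}{14}y to the remainder.
  leading term 1: no divisor's leading term divides it; move \tfrac{65}{14} to the remainder.
  remainder -\tfrac{65}{14}y + \tfrac{65}{14} ≠ 0; add h_6 = -\tfrac{65}{14}y + \tfrac{65}{14} to the basis.

The other S-polynomials (S(f_1,h_4), S(f_2,h_4), S(f_3,h_4), S(f_1,h_5), S(f_2,h_5), S(f_3,h_5), S(h_4,h_5), S(f_1,h_6), S(f_2,h_6), S(f_3,h_6), S(h_4,h_6), S(h_5,h_6)) all reduce to 0 modulo the current basis, so we have a Gröbner basis.
Inter-reduce: drop elements whose leading term is divisible by another's, tail-reduce, and make monic.
Reduced Gröbner basis: {x + 4, y - 1}.

A lex Gröbner basis eliminates variables successively. Here y - 1 depends only on y, with roots {1}; lifting each root through the earlier basis elements recovers the full solutions.
  y = 1: the earlier basis element becomes x + 4 = 0, giving x = -4 — point (-4, 1).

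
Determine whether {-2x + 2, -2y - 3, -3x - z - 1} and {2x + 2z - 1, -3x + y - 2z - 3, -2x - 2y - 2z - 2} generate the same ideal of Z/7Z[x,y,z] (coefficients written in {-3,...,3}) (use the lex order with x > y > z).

Two ideals are equal iff their reduced Gröbner bases coincide (the reduced basis is unique for a fixed ordering).
Buchberger on the first generating set:
f_1 = -2x + 2, LT = x.
f_2 = -2y - 3, LT = y.
f_3 = -3x - z - 1, LT = x.

S(f_1,f_3): lcm = x. S = 2z + 1.
  leading term z: no divisor's leading term divides it; move 2z to the remainder.
  leading term 1: no divisor's leading term divides it; move 1 to the remainder.
  remainder 2z + 1 ≠ 0; add g_4 = 2z + 1 to the basis.

The other S-polynomials (S(f_1,f_2), S(f_2,f_3), S(f_1,g_4), S(f_2,g_4), S(f_3,g_4)) all reduce to 0 modulo the current basis, so we have a Gröbner basis.
Inter-reduce: drop elements whose leading term is divisible by another's, tail-reduce, and make monic.
Reduced Gröbner basis: {x - 1, y - 2, z - 3}.

Buchberger on the second generating set:
h_1 = 2x + 2z - 1, LT = x.
h_2 = -3x + y - 2z - 3, LT = x.
h_3 = -2x - 2y - 2z - 2, LT = x.

S(h_1,h_2): lcm = x. S = -2y - 2z + 2.
  leading term y: no divisor's leading term divides it; move -2y to the remainder.
  leading term z: no divisor's leading term divides it; move -2z to the remainder.
  leading term 1: no divisor's leading term divides it; move 2 to the remainder.
  remainder -2y - 2z + 2 ≠ 0; add k_4 = -2y - 2z + 2 to the basis.

S(h_1,h_3): lcm = x. S = -y + 2.
  leading term y: subtract (-3)·k_4 from -y + 2 → z + 1
  leading term z: no divisor's leading term divides it; move z to the remainder.
  leading term 1: no divisor's leading term divides it; move 1 to the remainder.
  remainder z + 1 ≠ 0; add k_5 = z + 1 to the basis.

The other S-polynomials (S(h_2,h_3), S(h_1,k_4), S(h_2,k_4), S(h_3,k_4), S(h_1,k_5), S(h_2,k_5), S(h_3,k_5), S(k_4,k_5)) all reduce to 0 modulo the current basis, so we have a Gröbner basis.
Inter-reduce: drop elements whose leading term is divisible by another's, tail-reduce, and make monic.
Reduced Gröbner basis: {x + 2, y - 2, z + 1}.

Since the reduced bases disagree, the two ideals are not the same.
The same test decides containment: I ⊆ J iff every generator of I reduces to 0 modulo a Gröbner basis of J.

No, the ideals differ.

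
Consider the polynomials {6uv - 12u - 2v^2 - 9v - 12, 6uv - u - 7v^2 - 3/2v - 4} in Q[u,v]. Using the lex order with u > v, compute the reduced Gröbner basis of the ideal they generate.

The reduced Gröbner basis is the canonical form of the ideal for this ordering.

f_1 = 6uv - 12u - 2v^2 - 9v - 12, LT = uv.
f_2 = 6uv - u - 7v^2 - 3/2v - 4, LT = uv.

S(f_1,f_2): lcm = uv. S = -11/6u + 5/6v^2 - 5/4v - 4/3.
  reduce S modulo (f_1, f_2):
  remainder -11/6u + 5/6v^2 - 5/4v - 4/3 ≠ 0; add g_3 = -11/6u + 5/6v^2 - 5/4v - 4/3 to the basis.

S(f_1,g_3): lcm = uv. S = -2u + 5/11v^3 - 67/66v^2 - 49/22v - 2.
  reduce S modulo (f_1, f_2, g_3):
  remainder 5/11v^3 - 127/66v^2 - 19/22v - 6/11 ≠ 0; add g_4 = 5/11v^3 - 127/66v^2 - 19/22v - 6/11 to the basis.

The other S-polynomials (S(f_2,g_3), S(f_1,g_4), S(f_2,g_4), S(g_3,g_4)) all reduce to 0 modulo the current basis, so we have a Gröbner basis.
Inter-reduce: drop elements whose leading term is divisible by another's, tail-reduce, and make monic.

G = {u - 5/11v^2 + 15/22v + 8/11, v^3 - 127/30v^2 - 19/10v - 6/5}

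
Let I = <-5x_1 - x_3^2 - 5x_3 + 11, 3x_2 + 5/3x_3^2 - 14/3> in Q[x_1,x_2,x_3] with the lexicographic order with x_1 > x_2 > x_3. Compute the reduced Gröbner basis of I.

This is the nonlinear analogue of row-reducing a linear system.

f_1 = -5x_1 - x_3^2 - 5x_3 + 11, LT = x_1.
f_2 = 3x_2 + 5/3x_3^2 - 14/3, LT = x_2.

The S-polynomials (S(f_1,f_2)) all reduce to 0 modulo the current basis, so we have a Gröbner basis.

G = {x_1 + 1/5x_3^2 + x_3 - 11/5, x_2 + 5/9x_3^2 - 14/9}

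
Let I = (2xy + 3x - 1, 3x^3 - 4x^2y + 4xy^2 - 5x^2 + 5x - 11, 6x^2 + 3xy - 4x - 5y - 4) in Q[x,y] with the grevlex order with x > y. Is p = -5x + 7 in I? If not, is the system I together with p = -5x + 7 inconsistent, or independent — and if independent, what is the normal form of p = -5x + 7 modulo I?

Adjoining -5x + 7 makes the ideal the whole ring: the system is inconsistent.

First compute the reduced Gröbner basis of I by Buchberger's algorithm.
f_1 = 2xy + 3x - 1, LT = xy.
f_2 = 3x^3 - 4x^2y + 4xy^2 - 5x^2 + 5x - 11, LT = x^3.
f_3 = 6x^2 + 3xy - 4x - 5y - 4, LT = x^2.

S(f_1,f_2): lcm = x^3y. S = 4/3x^2y^2 - 4/3xy^3 + 3/2x^3 + 5/3x^2y - 1/2x^2 - 5/3xy + 11/3y.
  reduce S modulo (f_1, f_2, f_3):
  remainder -2/3y^2 - 7/8x + 13/4y + 115/24 ≠ 0; add h_4 = -2/3y^2 - 7/8x + 13/4y + 115/24 to the basis.

S(f_1,f_3): lcm = x^2y. S = -1/2xy^2 + 3/2x^2 + 2/3xy + 5/6y^2 - 1/2x + 2/3y.
  reduce S modulo (f_1, f_2, f_3, h_4):
  remainder -51/32x + 275/48y + 703/96 ≠ 0; add h_5 = -51/32x + 275/48y + 703/96 to the basis.

S(f_2,f_3): lcm = x^3. S = -11/6x^2y + 4/3xy^2 - x^2 + 5/6xy + 7/3x - 11/3.
  reduce S modulo (f_1, f_2, f_3, h_4, h_5):
  remainder 10291/459y + 10291/459 ≠ 0; add h_6 = 10291/459y + 10291/459 to the basis.

The other S-polynomials (S(f_1,h_4), S(f_2,h_4), S(f_3,h_4), S(f_1,h_5), S(f_2,h_5), S(f_3,h_5), S(h_4,h_5), S(f_1,h_6), S(f_2,h_6), S(f_3,h_6), S(h_4,h_6), S(h_5,h_6)) all reduce to 0 modulo the current basis, so we have a Gröbner basis.
Inter-reduce: drop elements whose leading term is divisible by another's, tail-reduce, and make monic.
Reduced Gröbner basis: {x - 1, y + 1}.
Label its elements g_1 = x - 1, g_2 = y + 1.

Reduce p = -5x + 7 modulo G:
  leading term x: subtract (-5)·g_1 from -5x + 7 → 2
  leading term 1: no divisor's leading term divides it; move 2 to the remainder.
  normal form = 2.
The normal form is nonzero, so p ∉ I. Since p minus its normal form lies in I, I + (p) = I + (r) where r = 2; decide whether this ideal is the whole ring.
Here r = 2 is a nonzero constant, hence a unit: 1 ∈ I + (p), the Gröbner basis of I + (p) is {1}, and the enlarged system has no common solution — adjoining p is inconsistent.

Ideal membership is decidable via reduction modulo a Gröbner basis.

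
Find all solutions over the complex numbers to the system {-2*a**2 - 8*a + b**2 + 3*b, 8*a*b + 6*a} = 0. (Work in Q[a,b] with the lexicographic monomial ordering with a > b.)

{(0, -3), (-2 - sqrt(202)/8, -3/4), (-2 + sqrt(202)/8, -3/4), (0, 0)}

Compute a lex Gröbner basis by Buchberger's algorithm.
f_1 = -2*a**2 - 8*a + b**2 + 3*b, LT = a**2.
f_2 = 8*a*b + 6*a, LT = a*b.

S(f_1,f_2): lcm = a**2*b. S = -3/4*a**2 + 4*a*b - 1/2*b**3 - 3/2*b**2.
  leading term a**2: subtract (3/8)·f_1 from -3/4*a**2 + 4*a*b - 1/2*b**3 - 3/2*b**2 → 4*a*b + 3*a - 1/2*b**3 - 15/8*b**2 - 9/8*b
  leading term a*b: subtract (1/2)·f_2 from 4*a*b + 3*a - 1/2*b**3 - 15/8*b**2 - 9/8*b → -1/2*b**3 - 15/8*b**2 - 9/8*b
  leading term b**3: no divisor's leading term divides it; move -1/2*b**3 to the remainder.
  leading term b**2: no divisor's leading term divides it; move -15/8*b**2 to the remainder.
  leading term b: no divisor's leading term divides it; move -9/8*b to the remainder.
  remainder -1/2*b**3 - 15/8*b**2 - 9/8*b ≠ 0; add h_3 = -1/2*b**3 - 15/8*b**2 - 9/8*b to the basis.

The other S-polynomials (S(f_1,h_3), S(f_2,h_3)) all reduce to 0 modulo the current basis, so we have a Gröbner basis.
Inter-reduce: drop elements whose leading term is divisible by another's, tail-reduce, and make monic.
Reduced Gröbner basis: {a**2 + 4*a - 1/2*b**2 - 3/2*b, a*b + 3/4*a, b**3 + 15/4*b**2 + 9/4*b}.

A lex Gröbner basis eliminates variables successively. Here b**3 + 15/4*b**2 + 9/4*b depends only on b, with roots {-3, -3/4, 0}; lifting each root through the earlier basis elements recovers the full solutions.
  b = -3: the earlier basis elements become a**2 + 4*a = 0; -9/4*a = 0, giving a = 0 — point (0, -3).
  b = -3/4: the earlier basis element becomes a**2 + 4*a + 27/32 = 0, giving a = -2 - sqrt(202)/8, -2 + sqrt(202)/8 — points (-2 - sqrt(202)/8, -3/4), (-2 + sqrt(202)/8, -3/4).
  b = 0: the earlier basis elements become a**2 + 4*a = 0; 3/4*a = 0, giving a = 0 — point (0, 0).
Substituting each solution back into the original system confirms all equations vanish.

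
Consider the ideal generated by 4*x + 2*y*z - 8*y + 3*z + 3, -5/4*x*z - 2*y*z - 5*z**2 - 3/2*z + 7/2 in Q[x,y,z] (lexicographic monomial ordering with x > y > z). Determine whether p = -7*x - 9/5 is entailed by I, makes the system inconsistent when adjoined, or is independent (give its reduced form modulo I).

First compute the reduced Gröbner basis of I by Buchberger's algorithm.
f_1 = 4*x + 2*y*z - 8*y + 3*z + 3, LT = x.
f_2 = -5/4*x*z - 2*y*z - 5*z**2 - 3/2*z + 7/2, LT = x*z.

S(f_1,f_2): lcm = x*z. S = 1/2*y*z**2 - 18/5*y*z - 13/4*z**2 - 9/20*z + 14/5.
  leading term y*z**2: no divisor's leading term divides it; move 1/2*y*z**2 to the remainder.
  leading term y*z: no divisor's leading term divides it; move -18/5*y*z to the remainder.
  leading term z**2: no divisor's leading term divides it; move -13/4*z**2 to the remainder.
  leading term z: no divisor's leading term divides it; move -9/20*z to the remainder.
  leading term 1: no divisor's leading term divides it; move 14/5 to the remainder.
  remainder 1/2*y*z**2 - 18/5*y*z - 13/4*z**2 - 9/20*z + 14/5 ≠ 0; add h_3 = 1/2*y*z**2 - 18/5*y*z - 13/4*z**2 - 9/20*z + 14/5 to the basis.

The other S-polynomials (S(f_1,h_3), S(f_2,h_3)) all reduce to 0 modulo the current basis, so we have a Gröbner basis.
Inter-reduce: drop elements whose leading term is divisible by another's, tail-reduce, and make monic.
Reduced Gröbner basis: {x + 1/2*y*z - 2*y + 3/4*z + 3/4, y*z**2 - 36/5*y*z - 13/2*z**2 - 9/10*z + 28/5}.
Label its elements g_1 = x + 1/2*y*z - 2*y + 3/4*z + 3/4, g_2 = y*z**2 - 36/5*y*z - 13/2*z**2 - 9/10*z + 28/5.

Reduce p = -7*x - 9/5 modulo G:
  leading term x: subtract (-7)·g_1 from -7*x - 9/5 → 7/2*y*z - 14*y + 21/4*z + 69/20
  leading term y*z: no divisor's leading term divides it; move 7/2*y*z to the remainder.
  leading term y: no divisor's leading term divides it; move -14*y to the remainder.
  leading term z: no divisor's leading term divides it; move 21/4*z to the remainder.
  leading term 1: no divisor's leading term divides it; move 69/20 to the remainder.
  normal form = 7/2*y*z - 14*y + 21/4*z + 69/20.
The normal form is nonzero, so p ∉ I. Since p minus its normal form lies in I, I + (p) = I + (r) where r = 7/2*y*z - 14*y + 21/4*z + 69/20; decide whether this ideal is the whole ring.
Run Buchberger on G together with r (pairs among the g_i already reduce to 0 since G is a Gröbner basis):
g_1 = x + 1/2*y*z - 2*y + 3/4*z + 3/4, LT = x.
g_2 = y*z**2 - 36/5*y*z - 13/2*z**2 - 9/10*z + 28/5, LT = y*z**2.
r = 7/2*y*z - 14*y + 21/4*z + 69/20, LT = y*z.

S(g_2,r): lcm = y*z**2. S = -16/5*y*z - 8*z**2 - 66/35*z + 28/5.
  leading term y*z: subtract (-32/35)·r from -16/5*y*z - 8*z**2 - 66/35*z + 28/5 → -64/5*y - 8*z**2 + 102/35*z + 1532/175
  leading term y: no divisor's leading term divides it; move -64/5*y to the remainder.
  leading term z**2: no divisor's leading term divides it; move -8*z**2 to the remainder.
  leading term z: no divisor's leading term divides it; move 102/35*z to the remainder.
  leading term 1: no divisor's leading term divides it; move 1532/175 to the remainder.
  remainder -64/5*y - 8*z**2 + 102/35*z + 1532/175 ≠ 0; add m_4 = -64/5*y - 8*z**2 + 102/35*z + 1532/175 to the basis.

S(g_2,m_4): lcm = y*z**2. S = -36/5*y*z - 5/8*z**4 + 51/224*z**3 - 3257/560*z**2 - 9/10*z + 28/5.
  leading term y*z: subtract (-72/35)·r from -36/5*y*z - 5/8*z**4 + 51/224*z**3 - 3257/560*z**2 - 9/10*z + 28/5 → -144/5*y - 5/8*z**4 + 51/224*z**3 - 3257/560*z**2 + 99/10*z + 2222/175
  leading term y: subtract (9/4)·m_4 from -144/5*y - 5/8*z**4 + 51/224*z**3 - 3257/560*z**2 + 99/10*z + 2222/175 → -5/8*z**4 + 51/224*z**3 + 6823/560*z**2 + 117/35*z - 7
  leading term z**4: no divisor's leading term divides it; move -5/8*z**4 to the remainder.
  leading term z**3: no divisor's leading term divides it; move 51/224*z**3 to the remainder.
  leading term z**2: no divisor's leading term divides it; move 6823/560*z**2 to the remainder.
  leading term z: no divisor's leading term divides it; move 117/35*z to the remainder.
  leading term 1: no divisor's leading term divides it; move -7 to the remainder.
  remainder -5/8*z**4 + 51/224*z**3 + 6823/560*z**2 + 117/35*z - 7 ≠ 0; add m_5 = -5/8*z**4 + 51/224*z**3 + 6823/560*z**2 + 117/35*z - 7 to the basis.

S(r,m_4): lcm = y*z. S = -4*y - 5/8*z**3 + 51/224*z**2 + 1223/560*z + 69/70.
  leading term y: subtract (5/16)·m_4 from -4*y - 5/8*z**3 + 51/224*z**2 + 1223/560*z + 69/70 → -5/8*z**3 + 611/224*z**2 + 713/560*z - 7/4
  leading term z**3: no divisor's leading term divides it; move -5/8*z**3 to the remainder.
  leading term z**2: no divisor's leading term divides it; move 611/224*z**2 to the remainder.
  leading term z: no divisor's leading term divides it; move 713/560*z to the remainder.
  leading term 1: no divisor's leading term divides it; move -7/4 to the remainder.
  remainder -5/8*z**3 + 611/224*z**2 + 713/560*z - 7/4 ≠ 0; add m_6 = -5/8*z**3 + 611/224*z**2 + 713/560*z - 7/4 to the basis.

The other S-polynomials (S(g_1,g_2), S(g_1,r), S(g_1,m_4), S(g_1,m_5), S(g_2,m_5), S(r,m_5), S(m_4,m_5), S(g_1,m_6), S(g_2,m_6), S(r,m_6), S(m_4,m_6), S(m_5,m_6)) all reduce to 0 modulo the current basis, so we have a Gröbner basis.
Inter-reduce: drop elements whose leading term is divisible by another's, tail-reduce, and make monic.
Reduced Gröbner basis: {x + 9/35, y + 5/8*z**2 - 51/224*z - 383/560, z**3 - 611/140*z**2 - 713/350*z + 14/5}.
The reduced Gröbner basis of I + (p) is {x + 9/35, y + 5/8*z**2 - 51/224*z - 383/560, z**3 - 611/140*z**2 - 713/350*z + 14/5} ≠ {1}, a proper ideal, so the enlarged system stays consistent: p is independent of I, with normal form 7/2*y*z - 14*y + 21/4*z + 69/20.

-7*x - 9/5 is independent of I; its normal form modulo I is 7/2*y*z - 14*y + 21/4*z + 69/20.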